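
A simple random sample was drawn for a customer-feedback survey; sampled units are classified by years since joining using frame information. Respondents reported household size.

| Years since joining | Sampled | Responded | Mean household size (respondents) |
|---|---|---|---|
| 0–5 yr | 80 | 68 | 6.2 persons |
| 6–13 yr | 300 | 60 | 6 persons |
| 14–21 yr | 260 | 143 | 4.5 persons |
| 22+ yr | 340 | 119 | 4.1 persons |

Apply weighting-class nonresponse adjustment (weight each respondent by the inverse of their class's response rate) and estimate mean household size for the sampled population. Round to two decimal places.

4.96

Response rates by class: 0–5 yr 68/80 = 85%, 6–13 yr 60/300 = 20%, 14–21 yr 143/260 = 55%, 22+ yr 119/340 = 35%.
With weight = n_sampled/n_responded per class, the weighted class total is n_sampled:
  0–5 yr: 80 × 6.2 = 496
  6–13 yr: 300 × 6 = 1800
  14–21 yr: 260 × 4.5 = 1170
  22+ yr: 340 × 4.1 = 1394
Adjusted estimate = 4860 / 980 = 4.95918 → 4.96.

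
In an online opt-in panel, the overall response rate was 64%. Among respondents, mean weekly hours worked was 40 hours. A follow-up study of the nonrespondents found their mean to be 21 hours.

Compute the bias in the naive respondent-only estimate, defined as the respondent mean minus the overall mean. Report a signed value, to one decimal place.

+6.8

Nonresponse fraction = 1 − 0.64 = 0.36.
Bias = (nonresponse fraction) × (respondent mean − nonrespondent mean)
     = 0.36 × (40 − 21) = 0.36 × 19 = 6.84.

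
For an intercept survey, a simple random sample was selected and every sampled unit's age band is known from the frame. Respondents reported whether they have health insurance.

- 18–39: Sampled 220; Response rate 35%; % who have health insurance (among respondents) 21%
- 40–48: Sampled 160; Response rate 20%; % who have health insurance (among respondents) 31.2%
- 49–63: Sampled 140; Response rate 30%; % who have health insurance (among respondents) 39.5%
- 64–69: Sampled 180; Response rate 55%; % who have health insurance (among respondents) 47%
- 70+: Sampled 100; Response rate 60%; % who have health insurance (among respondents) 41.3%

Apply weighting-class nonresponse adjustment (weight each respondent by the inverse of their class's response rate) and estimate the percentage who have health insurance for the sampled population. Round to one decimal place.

34.7%

Weighting each respondent by the inverse class response rate inflates each class back to its sampled size, so the class weight is n_sampled:
  18–39: 220 × 21 = 4620
  40–48: 160 × 31.2 = 4992
  49–63: 140 × 39.5 = 5530
  64–69: 180 × 47 = 8460
  70+: 100 × 41.3 = 4130
Adjusted estimate = 27,732 / 800 = 34.665 → 34.7%.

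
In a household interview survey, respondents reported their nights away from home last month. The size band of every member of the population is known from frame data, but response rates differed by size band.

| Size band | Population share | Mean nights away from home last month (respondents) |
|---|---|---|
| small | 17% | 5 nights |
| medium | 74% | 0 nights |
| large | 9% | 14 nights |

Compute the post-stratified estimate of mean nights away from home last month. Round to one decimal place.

Post-stratification weights by population share, not respondent share:
  small: 0.17 × 5 = 0.85
  medium: 0.74 × 0 = 0
  large: 0.09 × 14 = 1.26
Post-stratified estimate = 2.11 → 2.1.

2.1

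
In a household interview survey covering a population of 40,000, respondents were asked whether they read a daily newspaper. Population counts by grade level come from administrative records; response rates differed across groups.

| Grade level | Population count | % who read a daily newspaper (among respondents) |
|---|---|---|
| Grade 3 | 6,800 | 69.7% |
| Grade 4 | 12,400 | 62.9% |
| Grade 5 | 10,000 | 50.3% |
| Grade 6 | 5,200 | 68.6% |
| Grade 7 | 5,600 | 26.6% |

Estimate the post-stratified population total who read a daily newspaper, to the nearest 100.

Each cell contributes its population count × the respondent rate:
  Grade 3: 6,800 × 69.7% = 4739.6
  Grade 4: 12,400 × 62.9% = 7799.6
  Grade 5: 10,000 × 50.3% = 5030
  Grade 6: 5,200 × 68.6% = 3567.2
  Grade 7: 5,600 × 26.6% = 1489.6
Estimated total = 22,626 → 22,600.

22,600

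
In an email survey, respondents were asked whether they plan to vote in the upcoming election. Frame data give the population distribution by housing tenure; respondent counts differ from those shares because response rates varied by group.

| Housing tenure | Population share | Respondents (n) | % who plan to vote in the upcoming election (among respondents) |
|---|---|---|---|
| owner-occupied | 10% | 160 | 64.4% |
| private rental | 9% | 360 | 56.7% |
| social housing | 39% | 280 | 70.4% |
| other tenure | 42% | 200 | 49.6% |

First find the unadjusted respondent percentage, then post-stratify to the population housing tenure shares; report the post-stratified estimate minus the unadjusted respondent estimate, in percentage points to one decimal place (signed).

Unadjusted (pooled respondent) estimate weights by respondent counts:
  (160/1000)×64.4 + (360/1000)×56.7 + (280/1000)×70.4 + (200/1000)×49.6 = 60.348%
Post-stratified estimate weights by population shares:
  0.1×64.4 + 0.09×56.7 + 0.39×70.4 + 0.42×49.6 = 59.831%
Difference = 59.831 − 60.348 = -0.517 pp.

-0.5 percentage points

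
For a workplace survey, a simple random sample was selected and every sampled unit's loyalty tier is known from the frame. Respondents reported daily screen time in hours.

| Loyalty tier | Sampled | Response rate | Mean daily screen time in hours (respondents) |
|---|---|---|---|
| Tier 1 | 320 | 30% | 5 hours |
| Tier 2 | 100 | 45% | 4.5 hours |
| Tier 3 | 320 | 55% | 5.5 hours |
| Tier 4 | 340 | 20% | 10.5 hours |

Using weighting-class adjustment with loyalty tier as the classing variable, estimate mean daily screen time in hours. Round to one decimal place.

Weighting each respondent by the inverse class response rate inflates each class back to its sampled size, so the class weight is n_sampled:
  Tier 1: 320 × 5 = 1600
  Tier 2: 100 × 4.5 = 450
  Tier 3: 320 × 5.5 = 1760
  Tier 4: 340 × 10.5 = 3570
Adjusted estimate = 7380 / 1,080 = 6.83333 → 6.8.

6.8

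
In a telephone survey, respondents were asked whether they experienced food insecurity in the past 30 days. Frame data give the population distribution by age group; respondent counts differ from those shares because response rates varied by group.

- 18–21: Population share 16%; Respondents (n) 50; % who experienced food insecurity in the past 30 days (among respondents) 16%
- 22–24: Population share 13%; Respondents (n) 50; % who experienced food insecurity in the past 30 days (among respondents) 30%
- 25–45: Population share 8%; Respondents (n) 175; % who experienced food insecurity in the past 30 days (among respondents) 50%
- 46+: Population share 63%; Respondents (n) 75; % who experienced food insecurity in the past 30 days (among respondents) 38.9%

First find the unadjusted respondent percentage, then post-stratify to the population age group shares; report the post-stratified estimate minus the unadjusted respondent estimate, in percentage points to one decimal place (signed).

-4.9 percentage points

Naive respondent-only estimate (weights = respondent counts):
  (50/350)×16 + (50/350)×30 + (175/350)×50 + (75/350)×38.9 = 39.9071%
Post-stratifying to population shares instead:
  0.16×16 + 0.13×30 + 0.08×50 + 0.63×38.9 = 34.967%
Difference = 34.967 − 39.9071 = -4.9401 pp.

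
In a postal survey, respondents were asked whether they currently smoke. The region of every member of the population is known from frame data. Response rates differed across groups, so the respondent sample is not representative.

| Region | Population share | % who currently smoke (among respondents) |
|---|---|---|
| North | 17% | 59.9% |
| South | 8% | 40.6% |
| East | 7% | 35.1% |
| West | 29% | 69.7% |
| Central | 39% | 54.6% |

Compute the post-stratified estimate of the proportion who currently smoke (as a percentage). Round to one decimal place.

Post-stratification weights by population share, not respondent share:
  North: 0.17 × 59.9 = 10.183
  South: 0.08 × 40.6 = 3.248
  East: 0.07 × 35.1 = 2.457
  West: 0.29 × 69.7 = 20.213
  Central: 0.39 × 54.6 = 21.294
Post-stratified estimate = 57.395 → 57.4%.

57.4%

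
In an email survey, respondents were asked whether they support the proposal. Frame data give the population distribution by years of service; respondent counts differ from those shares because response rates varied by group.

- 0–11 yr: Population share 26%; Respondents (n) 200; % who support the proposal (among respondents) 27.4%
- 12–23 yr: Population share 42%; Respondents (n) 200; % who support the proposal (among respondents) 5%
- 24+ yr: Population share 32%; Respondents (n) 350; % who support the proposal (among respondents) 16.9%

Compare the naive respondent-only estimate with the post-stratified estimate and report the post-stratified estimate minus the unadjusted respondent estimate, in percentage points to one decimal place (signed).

-1.9 percentage points

Naive respondent-only estimate (weights = respondent counts):
  (200/750)×27.4 + (200/750)×5 + (350/750)×16.9 = 16.5267%
Reweighting by population years of service shares:
  0.26×27.4 + 0.42×5 + 0.32×16.9 = 14.632%
Difference = 14.632 − 16.5267 = -1.8947 pp.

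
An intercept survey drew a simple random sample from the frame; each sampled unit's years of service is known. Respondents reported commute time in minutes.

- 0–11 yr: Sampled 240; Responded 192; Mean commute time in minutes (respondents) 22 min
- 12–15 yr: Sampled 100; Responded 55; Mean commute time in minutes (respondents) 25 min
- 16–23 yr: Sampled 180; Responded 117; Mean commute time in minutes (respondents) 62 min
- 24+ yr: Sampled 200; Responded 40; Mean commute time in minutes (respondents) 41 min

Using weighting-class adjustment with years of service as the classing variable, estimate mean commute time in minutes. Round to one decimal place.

Response rates by class: 0–11 yr 192/240 = 80%, 12–15 yr 55/100 = 55%, 16–23 yr 117/180 = 65%, 24+ yr 40/200 = 20%.
Inverse-response-rate weighting restores each class to its sampled count, so class totals weight by n_sampled:
  0–11 yr: 240 × 22 = 5280
  12–15 yr: 100 × 25 = 2500
  16–23 yr: 180 × 62 = 11,160
  24+ yr: 200 × 41 = 8200
Adjusted estimate = 27,140 / 720 = 37.6944 → 37.7.

37.7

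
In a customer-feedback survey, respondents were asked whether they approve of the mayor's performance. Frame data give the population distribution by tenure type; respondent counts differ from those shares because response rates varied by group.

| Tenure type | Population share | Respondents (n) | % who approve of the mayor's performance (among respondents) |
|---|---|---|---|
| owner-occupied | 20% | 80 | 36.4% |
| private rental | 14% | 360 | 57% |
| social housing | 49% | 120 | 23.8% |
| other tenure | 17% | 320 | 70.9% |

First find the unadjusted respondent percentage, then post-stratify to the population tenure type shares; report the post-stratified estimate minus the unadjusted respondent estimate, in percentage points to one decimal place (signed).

-16.7 percentage points

Without adjustment, the pooled respondent share is:
  (80/880)×36.4 + (360/880)×57 + (120/880)×23.8 + (320/880)×70.9 = 55.6545%
Post-stratifying to population shares instead:
  0.2×36.4 + 0.14×57 + 0.49×23.8 + 0.17×70.9 = 38.975%
Difference = 38.975 − 55.6545 = -16.6795 pp.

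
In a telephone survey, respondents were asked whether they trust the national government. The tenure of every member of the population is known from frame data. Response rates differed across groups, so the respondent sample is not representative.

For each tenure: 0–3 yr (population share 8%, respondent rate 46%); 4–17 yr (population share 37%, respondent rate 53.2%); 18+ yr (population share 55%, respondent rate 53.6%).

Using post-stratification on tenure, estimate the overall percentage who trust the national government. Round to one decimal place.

52.8%

Reweight to the known tenure distribution:
  0–3 yr: 0.08 × 46 = 3.68
  4–17 yr: 0.37 × 53.2 = 19.684
  18+ yr: 0.55 × 53.6 = 29.48
Post-stratified estimate = 52.844 → 52.8%.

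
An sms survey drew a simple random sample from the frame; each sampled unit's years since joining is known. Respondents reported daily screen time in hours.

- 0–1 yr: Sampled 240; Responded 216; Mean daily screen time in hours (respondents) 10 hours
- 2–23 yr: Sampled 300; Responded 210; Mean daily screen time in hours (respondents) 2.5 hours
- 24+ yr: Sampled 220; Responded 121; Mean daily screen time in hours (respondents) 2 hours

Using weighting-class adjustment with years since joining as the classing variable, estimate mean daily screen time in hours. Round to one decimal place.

4.7

Class response rates: 0–1 yr 216/240 = 90%, 2–23 yr 210/300 = 70%, 24+ yr 121/220 = 55%.
Weighting each respondent by the inverse class response rate inflates each class back to its sampled size, so the class weight is n_sampled:
  0–1 yr: 240 × 10 = 2400
  2–23 yr: 300 × 2.5 = 750
  24+ yr: 220 × 2 = 440
Adjusted estimate = 3590 / 760 = 4.72368 → 4.7.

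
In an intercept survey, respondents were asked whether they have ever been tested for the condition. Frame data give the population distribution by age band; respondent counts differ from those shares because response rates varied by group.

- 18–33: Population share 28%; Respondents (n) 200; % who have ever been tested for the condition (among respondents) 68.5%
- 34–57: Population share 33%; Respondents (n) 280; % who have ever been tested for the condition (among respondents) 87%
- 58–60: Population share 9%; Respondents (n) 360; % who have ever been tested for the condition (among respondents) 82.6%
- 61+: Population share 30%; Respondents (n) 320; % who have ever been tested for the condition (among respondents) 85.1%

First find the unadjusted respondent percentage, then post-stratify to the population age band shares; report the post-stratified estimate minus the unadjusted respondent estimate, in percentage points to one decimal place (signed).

Unadjusted (pooled respondent) estimate weights by respondent counts:
  (200/1160)×68.5 + (280/1160)×87 + (360/1160)×82.6 + (320/1160)×85.1 = 81.9207%
Post-stratified estimate weights by population shares:
  0.28×68.5 + 0.33×87 + 0.09×82.6 + 0.3×85.1 = 80.854%
Difference = 80.854 − 81.9207 = -1.0667 pp.

-1.1 percentage points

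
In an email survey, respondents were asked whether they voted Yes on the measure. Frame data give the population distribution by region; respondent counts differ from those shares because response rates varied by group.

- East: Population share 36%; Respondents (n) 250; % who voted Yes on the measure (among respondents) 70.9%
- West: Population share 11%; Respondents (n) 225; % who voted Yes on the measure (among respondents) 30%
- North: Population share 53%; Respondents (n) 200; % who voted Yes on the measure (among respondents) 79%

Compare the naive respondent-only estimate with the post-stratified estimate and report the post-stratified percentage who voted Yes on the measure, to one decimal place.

Unadjusted (pooled respondent) estimate weights by respondent counts:
  (250/675)×70.9 + (225/675)×30 + (200/675)×79 = 59.6667%
Post-stratifying to population shares instead:
  0.36×70.9 + 0.11×30 + 0.53×79 = 70.694%

70.7%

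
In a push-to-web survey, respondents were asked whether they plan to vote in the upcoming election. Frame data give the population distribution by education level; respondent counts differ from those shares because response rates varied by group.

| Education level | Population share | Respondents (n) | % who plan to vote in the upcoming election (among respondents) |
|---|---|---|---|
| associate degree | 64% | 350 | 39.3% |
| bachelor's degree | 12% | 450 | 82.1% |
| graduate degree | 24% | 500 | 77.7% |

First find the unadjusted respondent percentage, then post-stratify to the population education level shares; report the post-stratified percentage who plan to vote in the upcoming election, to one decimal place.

53.7%

Naive respondent-only estimate (weights = respondent counts):
  (350/1300)×39.3 + (450/1300)×82.1 + (500/1300)×77.7 = 68.8846%
Reweighting by population education level shares:
  0.64×39.3 + 0.12×82.1 + 0.24×77.7 = 53.652%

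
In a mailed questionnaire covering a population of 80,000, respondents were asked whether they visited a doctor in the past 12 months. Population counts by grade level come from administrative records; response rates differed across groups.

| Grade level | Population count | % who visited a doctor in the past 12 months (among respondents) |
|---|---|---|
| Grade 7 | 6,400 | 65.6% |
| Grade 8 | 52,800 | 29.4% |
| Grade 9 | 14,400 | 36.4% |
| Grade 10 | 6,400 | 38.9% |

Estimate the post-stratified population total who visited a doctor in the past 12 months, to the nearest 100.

27,500

Each cell contributes its population count × the respondent rate:
  Grade 7: 6,400 × 65.6% = 4198.4
  Grade 8: 52,800 × 29.4% = 15523.2
  Grade 9: 14,400 × 36.4% = 5241.6
  Grade 10: 6,400 × 38.9% = 2489.6
Estimated total = 27452.8 → 27,500.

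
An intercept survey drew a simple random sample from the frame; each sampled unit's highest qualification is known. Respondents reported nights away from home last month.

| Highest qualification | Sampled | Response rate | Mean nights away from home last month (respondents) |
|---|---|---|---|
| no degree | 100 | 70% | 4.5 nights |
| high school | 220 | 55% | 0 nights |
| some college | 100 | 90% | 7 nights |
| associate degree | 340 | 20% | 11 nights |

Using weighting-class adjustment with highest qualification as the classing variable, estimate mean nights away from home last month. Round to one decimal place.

6.4

Each respondent's weight = sampled/responded in their class; summing within a class gives n_sampled, so:
  no degree: 100 × 4.5 = 450
  high school: 220 × 0 = 0
  some college: 100 × 7 = 700
  associate degree: 340 × 11 = 3740
Adjusted estimate = 4890 / 760 = 6.43421 → 6.4.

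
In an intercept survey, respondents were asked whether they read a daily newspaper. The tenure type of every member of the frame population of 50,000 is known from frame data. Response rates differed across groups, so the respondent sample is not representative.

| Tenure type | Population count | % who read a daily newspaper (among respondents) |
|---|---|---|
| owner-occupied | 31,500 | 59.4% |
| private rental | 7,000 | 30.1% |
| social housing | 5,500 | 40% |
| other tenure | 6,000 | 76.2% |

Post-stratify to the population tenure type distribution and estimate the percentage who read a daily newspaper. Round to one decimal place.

55.2%

Weight each group's respondent value by its population share:
  owner-occupied: (31,500/50,000) × 59.4 = 37.422
  private rental: (7,000/50,000) × 30.1 = 4.214
  social housing: (5,500/50,000) × 40 = 4.4
  other tenure: (6,000/50,000) × 76.2 = 9.144
Post-stratified estimate = 55.18 → 55.2%.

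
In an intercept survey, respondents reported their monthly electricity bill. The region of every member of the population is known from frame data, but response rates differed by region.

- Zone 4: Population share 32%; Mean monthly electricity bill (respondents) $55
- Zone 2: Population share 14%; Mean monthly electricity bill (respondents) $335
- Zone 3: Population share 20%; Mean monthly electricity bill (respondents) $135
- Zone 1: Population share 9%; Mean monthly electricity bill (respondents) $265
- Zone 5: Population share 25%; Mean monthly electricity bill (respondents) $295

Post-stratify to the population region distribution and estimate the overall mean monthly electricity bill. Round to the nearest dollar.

$189

Weight each group's respondent value by its population share:
  Zone 4: 0.32 × 55 = 17.6
  Zone 2: 0.14 × 335 = 46.9
  Zone 3: 0.2 × 135 = 27
  Zone 1: 0.09 × 265 = 23.85
  Zone 5: 0.25 × 295 = 73.75
Post-stratified estimate = 189.1 → $189.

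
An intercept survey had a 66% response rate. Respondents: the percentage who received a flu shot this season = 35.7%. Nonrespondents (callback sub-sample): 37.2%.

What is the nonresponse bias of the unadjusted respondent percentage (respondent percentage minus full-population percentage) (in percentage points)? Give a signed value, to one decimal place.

-0.5 percentage points

Nonresponse fraction = 1 − 0.66 = 0.34.
Bias = (nonresponse fraction) × (respondent percentage − nonrespondent percentage)
     = 0.34 × (35.7 − 37.2) = 0.34 × -1.5 = -0.51.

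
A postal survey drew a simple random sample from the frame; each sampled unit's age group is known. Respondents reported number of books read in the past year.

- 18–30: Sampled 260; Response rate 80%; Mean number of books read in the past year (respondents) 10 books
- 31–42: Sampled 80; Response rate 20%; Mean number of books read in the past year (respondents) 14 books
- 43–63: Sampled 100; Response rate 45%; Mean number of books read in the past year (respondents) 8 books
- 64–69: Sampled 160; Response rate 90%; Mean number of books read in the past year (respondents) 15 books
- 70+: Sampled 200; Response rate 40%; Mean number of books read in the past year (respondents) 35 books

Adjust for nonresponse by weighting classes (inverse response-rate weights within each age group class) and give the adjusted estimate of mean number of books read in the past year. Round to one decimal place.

17.4

With weight = n_sampled/n_responded per class, the weighted class total is n_sampled:
  18–30: 260 × 10 = 2600
  31–42: 80 × 14 = 1120
  43–63: 100 × 8 = 800
  64–69: 160 × 15 = 2400
  70+: 200 × 35 = 7000
Adjusted estimate = 13,920 / 800 = 17.4 → 17.4.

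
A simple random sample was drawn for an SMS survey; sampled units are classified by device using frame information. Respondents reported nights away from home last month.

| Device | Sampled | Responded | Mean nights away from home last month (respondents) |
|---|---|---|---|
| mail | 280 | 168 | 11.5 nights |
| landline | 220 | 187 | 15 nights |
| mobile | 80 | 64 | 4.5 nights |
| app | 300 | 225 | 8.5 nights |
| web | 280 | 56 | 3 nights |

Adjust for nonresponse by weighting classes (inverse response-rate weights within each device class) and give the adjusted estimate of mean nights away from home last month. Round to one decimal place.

Response rates by class: mail 168/280 = 60%, landline 187/220 = 85%, mobile 64/80 = 80%, app 225/300 = 75%, web 56/280 = 20%.
Inverse-response-rate weighting restores each class to its sampled count, so class totals weight by n_sampled:
  mail: 280 × 11.5 = 3220
  landline: 220 × 15 = 3300
  mobile: 80 × 4.5 = 360
  app: 300 × 8.5 = 2550
  web: 280 × 3 = 840
Adjusted estimate = 10,270 / 1,160 = 8.85345 → 8.9.

8.9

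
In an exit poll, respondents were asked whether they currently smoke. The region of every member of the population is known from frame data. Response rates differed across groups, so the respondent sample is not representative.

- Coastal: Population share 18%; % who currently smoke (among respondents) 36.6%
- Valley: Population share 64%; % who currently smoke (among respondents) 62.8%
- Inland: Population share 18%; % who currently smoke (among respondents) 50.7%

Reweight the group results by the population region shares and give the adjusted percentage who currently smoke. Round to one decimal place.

Post-stratification weights by population share, not respondent share:
  Coastal: 0.18 × 36.6 = 6.588
  Valley: 0.64 × 62.8 = 40.192
  Inland: 0.18 × 50.7 = 9.126
Post-stratified estimate = 55.906 → 55.9%.

55.9%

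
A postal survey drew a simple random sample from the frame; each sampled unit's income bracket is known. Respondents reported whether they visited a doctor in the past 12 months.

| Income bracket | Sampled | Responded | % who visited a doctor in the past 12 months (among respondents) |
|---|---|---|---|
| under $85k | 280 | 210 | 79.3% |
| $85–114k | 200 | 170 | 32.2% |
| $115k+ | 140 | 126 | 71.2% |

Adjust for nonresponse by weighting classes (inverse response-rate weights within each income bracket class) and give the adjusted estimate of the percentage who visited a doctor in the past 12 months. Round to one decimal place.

Class response rates: under $85k 210/280 = 75%, $85–114k 170/200 = 85%, $115k+ 126/140 = 90%.
Each respondent's weight = sampled/responded in their class; summing within a class gives n_sampled, so:
  under $85k: 280 × 79.3 = 22,204
  $85–114k: 200 × 32.2 = 6440
  $115k+: 140 × 71.2 = 9968
Adjusted estimate = 38,612 / 620 = 62.2774 → 62.3%.

62.3%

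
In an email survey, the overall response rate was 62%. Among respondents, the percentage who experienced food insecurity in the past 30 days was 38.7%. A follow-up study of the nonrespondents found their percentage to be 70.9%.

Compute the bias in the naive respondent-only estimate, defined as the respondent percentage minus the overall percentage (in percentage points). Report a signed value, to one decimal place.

-12.2 percentage points

Nonresponse fraction = 1 − 0.62 = 0.38.
Bias = (nonresponse fraction) × (respondent percentage − nonrespondent percentage)
     = 0.38 × (38.7 − 70.9) = 0.38 × -32.2 = -12.236.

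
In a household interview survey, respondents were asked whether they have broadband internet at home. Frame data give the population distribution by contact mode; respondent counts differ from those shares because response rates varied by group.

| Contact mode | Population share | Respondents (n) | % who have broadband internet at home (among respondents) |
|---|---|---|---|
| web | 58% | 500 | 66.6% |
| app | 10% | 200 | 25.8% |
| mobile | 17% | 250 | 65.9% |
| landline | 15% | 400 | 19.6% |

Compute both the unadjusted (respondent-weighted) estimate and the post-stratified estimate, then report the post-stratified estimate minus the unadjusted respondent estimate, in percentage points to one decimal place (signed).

Unadjusted (pooled respondent) estimate weights by respondent counts:
  (500/1350)×66.6 + (200/1350)×25.8 + (250/1350)×65.9 + (400/1350)×19.6 = 46.5%
Post-stratified estimate weights by population shares:
  0.58×66.6 + 0.1×25.8 + 0.17×65.9 + 0.15×19.6 = 55.351%
Difference = 55.351 − 46.5 = 8.851 pp.

+8.9 percentage points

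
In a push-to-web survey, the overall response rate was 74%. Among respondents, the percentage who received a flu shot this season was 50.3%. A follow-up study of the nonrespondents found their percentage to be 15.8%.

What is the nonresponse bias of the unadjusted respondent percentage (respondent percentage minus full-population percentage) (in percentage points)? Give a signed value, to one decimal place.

+9.0 percentage points

Nonresponse fraction = 1 − 0.74 = 0.26.
Bias = (nonresponse fraction) × (respondent percentage − nonrespondent percentage)
     = 0.26 × (50.3 − 15.8) = 0.26 × 34.5 = 8.97.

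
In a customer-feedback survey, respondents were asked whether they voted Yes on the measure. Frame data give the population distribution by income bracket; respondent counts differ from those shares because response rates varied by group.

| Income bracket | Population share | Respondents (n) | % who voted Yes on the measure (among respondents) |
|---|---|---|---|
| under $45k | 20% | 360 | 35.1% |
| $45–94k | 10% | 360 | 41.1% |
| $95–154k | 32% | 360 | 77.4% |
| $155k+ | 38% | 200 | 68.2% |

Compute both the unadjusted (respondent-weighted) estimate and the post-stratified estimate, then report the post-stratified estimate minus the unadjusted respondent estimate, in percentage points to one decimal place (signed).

+8.0 percentage points

Naive respondent-only estimate (weights = respondent counts):
  (360/1280)×35.1 + (360/1280)×41.1 + (360/1280)×77.4 + (200/1280)×68.2 = 53.8563%
Post-stratifying to population shares instead:
  0.2×35.1 + 0.1×41.1 + 0.32×77.4 + 0.38×68.2 = 61.814%
Difference = 61.814 − 53.8563 = 7.9577 pp.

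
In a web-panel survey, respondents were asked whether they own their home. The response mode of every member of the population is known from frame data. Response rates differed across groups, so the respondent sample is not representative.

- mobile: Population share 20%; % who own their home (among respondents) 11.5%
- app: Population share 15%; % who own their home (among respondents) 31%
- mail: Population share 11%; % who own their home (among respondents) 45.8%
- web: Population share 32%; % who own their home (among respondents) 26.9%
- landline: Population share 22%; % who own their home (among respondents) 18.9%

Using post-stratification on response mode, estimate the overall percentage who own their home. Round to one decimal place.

Each cell contributes population-share × respondent value:
  mobile: 0.2 × 11.5 = 2.3
  app: 0.15 × 31 = 4.65
  mail: 0.11 × 45.8 = 5.038
  web: 0.32 × 26.9 = 8.608
  landline: 0.22 × 18.9 = 4.158
Post-stratified estimate = 24.754 → 24.8%.

24.8%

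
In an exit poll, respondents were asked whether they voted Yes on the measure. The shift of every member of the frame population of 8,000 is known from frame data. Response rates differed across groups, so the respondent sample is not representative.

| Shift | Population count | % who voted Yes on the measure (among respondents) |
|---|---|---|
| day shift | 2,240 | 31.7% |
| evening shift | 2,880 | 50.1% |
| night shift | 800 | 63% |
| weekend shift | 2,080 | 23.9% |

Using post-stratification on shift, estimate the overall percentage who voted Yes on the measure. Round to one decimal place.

Weight each group's respondent value by its population share:
  day shift: (2,240/8,000) × 31.7 = 8.876
  evening shift: (2,880/8,000) × 50.1 = 18.036
  night shift: (800/8,000) × 63 = 6.3
  weekend shift: (2,080/8,000) × 23.9 = 6.214
Post-stratified estimate = 39.426 → 39.4%.

39.4%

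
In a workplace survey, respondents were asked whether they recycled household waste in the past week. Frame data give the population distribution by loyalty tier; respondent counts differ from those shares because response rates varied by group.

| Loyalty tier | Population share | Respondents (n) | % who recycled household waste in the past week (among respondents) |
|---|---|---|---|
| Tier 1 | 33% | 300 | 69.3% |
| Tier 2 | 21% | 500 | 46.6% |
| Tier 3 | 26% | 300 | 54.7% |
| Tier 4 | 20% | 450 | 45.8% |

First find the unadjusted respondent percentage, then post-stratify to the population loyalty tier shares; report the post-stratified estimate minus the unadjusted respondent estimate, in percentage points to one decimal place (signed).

Naive respondent-only estimate (weights = respondent counts):
  (300/1550)×69.3 + (500/1550)×46.6 + (300/1550)×54.7 + (450/1550)×45.8 = 52.329%
Post-stratified estimate weights by population shares:
  0.33×69.3 + 0.21×46.6 + 0.26×54.7 + 0.2×45.8 = 56.037%
Difference = 56.037 − 52.329 = 3.708 pp.

+3.7 percentage points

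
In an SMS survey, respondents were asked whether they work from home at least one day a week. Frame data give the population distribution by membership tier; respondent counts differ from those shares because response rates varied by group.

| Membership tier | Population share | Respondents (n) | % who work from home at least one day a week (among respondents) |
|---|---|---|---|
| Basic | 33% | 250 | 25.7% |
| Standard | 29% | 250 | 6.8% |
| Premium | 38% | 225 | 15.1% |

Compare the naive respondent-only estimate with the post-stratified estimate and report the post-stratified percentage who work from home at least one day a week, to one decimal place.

Naive respondent-only estimate (weights = respondent counts):
  (250/725)×25.7 + (250/725)×6.8 + (225/725)×15.1 = 15.8931%
Post-stratified estimate weights by population shares:
  0.33×25.7 + 0.29×6.8 + 0.38×15.1 = 16.191%

16.2%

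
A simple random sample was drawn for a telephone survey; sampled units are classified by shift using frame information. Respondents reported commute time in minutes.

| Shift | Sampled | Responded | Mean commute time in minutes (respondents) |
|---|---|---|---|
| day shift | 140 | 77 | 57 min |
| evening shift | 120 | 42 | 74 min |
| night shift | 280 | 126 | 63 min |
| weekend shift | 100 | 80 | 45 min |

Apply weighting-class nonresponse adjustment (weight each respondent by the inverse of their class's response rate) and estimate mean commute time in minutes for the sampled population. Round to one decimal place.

60.9

Response rates by class: day shift 77/140 = 55%, evening shift 42/120 = 35%, night shift 126/280 = 45%, weekend shift 80/100 = 80%.
Inverse-response-rate weighting restores each class to its sampled count, so class totals weight by n_sampled:
  day shift: 140 × 57 = 7980
  evening shift: 120 × 74 = 8880
  night shift: 280 × 63 = 17,640
  weekend shift: 100 × 45 = 4500
Adjusted estimate = 39,000 / 640 = 60.9375 → 60.9.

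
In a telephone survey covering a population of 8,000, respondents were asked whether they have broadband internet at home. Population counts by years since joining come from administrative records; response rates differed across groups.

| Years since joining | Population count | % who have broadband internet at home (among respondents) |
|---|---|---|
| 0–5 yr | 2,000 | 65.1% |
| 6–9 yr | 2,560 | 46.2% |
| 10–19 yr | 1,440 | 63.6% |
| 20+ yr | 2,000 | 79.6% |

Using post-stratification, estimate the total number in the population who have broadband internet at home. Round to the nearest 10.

Estimated count per cell = population count × respondent percentage:
  0–5 yr: 2,000 × 65.1% = 1302
  6–9 yr: 2,560 × 46.2% = 1182.72
  10–19 yr: 1,440 × 63.6% = 915.84
  20+ yr: 2,000 × 79.6% = 1592
Estimated total = 4992.56 → 4,990.

4,990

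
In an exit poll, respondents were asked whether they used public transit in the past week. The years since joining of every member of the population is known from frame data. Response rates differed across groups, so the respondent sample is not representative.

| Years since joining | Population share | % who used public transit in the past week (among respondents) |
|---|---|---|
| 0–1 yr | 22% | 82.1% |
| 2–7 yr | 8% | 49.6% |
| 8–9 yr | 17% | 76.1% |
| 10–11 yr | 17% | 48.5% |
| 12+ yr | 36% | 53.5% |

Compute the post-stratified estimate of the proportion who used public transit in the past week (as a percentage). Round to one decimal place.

Each cell contributes population-share × respondent value:
  0–1 yr: 0.22 × 82.1 = 18.062
  2–7 yr: 0.08 × 49.6 = 3.968
  8–9 yr: 0.17 × 76.1 = 12.937
  10–11 yr: 0.17 × 48.5 = 8.245
  12+ yr: 0.36 × 53.5 = 19.26
Post-stratified estimate = 62.472 → 62.5%.

62.5%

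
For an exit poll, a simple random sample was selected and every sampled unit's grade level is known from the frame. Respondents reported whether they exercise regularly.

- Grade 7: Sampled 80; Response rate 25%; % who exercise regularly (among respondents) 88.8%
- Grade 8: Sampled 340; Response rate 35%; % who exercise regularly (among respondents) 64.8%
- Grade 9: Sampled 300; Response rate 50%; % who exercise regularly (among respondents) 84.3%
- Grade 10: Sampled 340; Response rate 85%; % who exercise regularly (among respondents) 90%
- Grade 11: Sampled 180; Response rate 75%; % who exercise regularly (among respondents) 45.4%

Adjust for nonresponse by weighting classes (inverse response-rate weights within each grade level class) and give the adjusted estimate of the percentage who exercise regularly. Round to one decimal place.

75.2%

Each respondent's weight = sampled/responded in their class; summing within a class gives n_sampled, so:
  Grade 7: 80 × 88.8 = 7104
  Grade 8: 340 × 64.8 = 22,032
  Grade 9: 300 × 84.3 = 25,290
  Grade 10: 340 × 90 = 30,600
  Grade 11: 180 × 45.4 = 8172
Adjusted estimate = 93,198 / 1,240 = 75.1597 → 75.2%.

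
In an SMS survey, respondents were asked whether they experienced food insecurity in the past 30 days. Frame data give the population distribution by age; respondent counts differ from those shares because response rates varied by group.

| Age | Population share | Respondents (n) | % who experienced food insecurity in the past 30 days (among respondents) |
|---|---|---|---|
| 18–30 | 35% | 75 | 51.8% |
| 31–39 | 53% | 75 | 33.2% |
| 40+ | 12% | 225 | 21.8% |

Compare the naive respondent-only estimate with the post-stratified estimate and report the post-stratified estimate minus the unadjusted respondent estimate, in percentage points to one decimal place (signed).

+8.3 percentage points

Naive respondent-only estimate (weights = respondent counts):
  (75/375)×51.8 + (75/375)×33.2 + (225/375)×21.8 = 30.08%
Post-stratifying to population shares instead:
  0.35×51.8 + 0.53×33.2 + 0.12×21.8 = 38.342%
Difference = 38.342 − 30.08 = 8.262 pp.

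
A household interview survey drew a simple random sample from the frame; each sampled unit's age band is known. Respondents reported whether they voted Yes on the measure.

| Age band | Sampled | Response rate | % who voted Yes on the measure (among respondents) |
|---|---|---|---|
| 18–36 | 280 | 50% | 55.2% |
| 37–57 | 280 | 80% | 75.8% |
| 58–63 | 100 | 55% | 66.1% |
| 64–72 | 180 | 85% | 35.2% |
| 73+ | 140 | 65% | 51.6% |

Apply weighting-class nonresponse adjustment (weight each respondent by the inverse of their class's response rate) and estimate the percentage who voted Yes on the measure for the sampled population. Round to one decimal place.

Inverse-response-rate weighting restores each class to its sampled count, so class totals weight by n_sampled:
  18–36: 280 × 55.2 = 15,456
  37–57: 280 × 75.8 = 21,224
  58–63: 100 × 66.1 = 6610
  64–72: 180 × 35.2 = 6336
  73+: 140 × 51.6 = 7224
Adjusted estimate = 56,850 / 980 = 58.0102 → 58.0%.

58.0%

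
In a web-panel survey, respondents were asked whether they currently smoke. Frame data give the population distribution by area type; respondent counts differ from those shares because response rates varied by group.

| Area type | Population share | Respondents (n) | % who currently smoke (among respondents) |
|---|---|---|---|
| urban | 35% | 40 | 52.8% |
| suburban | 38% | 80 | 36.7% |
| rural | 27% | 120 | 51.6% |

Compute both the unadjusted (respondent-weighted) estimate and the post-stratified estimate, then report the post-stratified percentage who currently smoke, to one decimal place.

46.4%

Naive respondent-only estimate (weights = respondent counts):
  (40/240)×52.8 + (80/240)×36.7 + (120/240)×51.6 = 46.8333%
Post-stratified estimate weights by population shares:
  0.35×52.8 + 0.38×36.7 + 0.27×51.6 = 46.358%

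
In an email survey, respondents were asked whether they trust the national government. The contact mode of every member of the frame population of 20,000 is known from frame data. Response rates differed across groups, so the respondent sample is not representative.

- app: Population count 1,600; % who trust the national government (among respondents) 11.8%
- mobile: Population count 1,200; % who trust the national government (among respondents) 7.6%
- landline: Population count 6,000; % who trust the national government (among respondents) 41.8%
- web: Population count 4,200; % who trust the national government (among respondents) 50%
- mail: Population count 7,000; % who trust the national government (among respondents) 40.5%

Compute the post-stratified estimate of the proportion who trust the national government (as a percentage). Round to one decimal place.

Post-stratification weights by population share, not respondent share:
  app: (1,600/20,000) × 11.8 = 0.944
  mobile: (1,200/20,000) × 7.6 = 0.456
  landline: (6,000/20,000) × 41.8 = 12.54
  web: (4,200/20,000) × 50 = 10.5
  mail: (7,000/20,000) × 40.5 = 14.175
Post-stratified estimate = 38.615 → 38.6%.

38.6%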